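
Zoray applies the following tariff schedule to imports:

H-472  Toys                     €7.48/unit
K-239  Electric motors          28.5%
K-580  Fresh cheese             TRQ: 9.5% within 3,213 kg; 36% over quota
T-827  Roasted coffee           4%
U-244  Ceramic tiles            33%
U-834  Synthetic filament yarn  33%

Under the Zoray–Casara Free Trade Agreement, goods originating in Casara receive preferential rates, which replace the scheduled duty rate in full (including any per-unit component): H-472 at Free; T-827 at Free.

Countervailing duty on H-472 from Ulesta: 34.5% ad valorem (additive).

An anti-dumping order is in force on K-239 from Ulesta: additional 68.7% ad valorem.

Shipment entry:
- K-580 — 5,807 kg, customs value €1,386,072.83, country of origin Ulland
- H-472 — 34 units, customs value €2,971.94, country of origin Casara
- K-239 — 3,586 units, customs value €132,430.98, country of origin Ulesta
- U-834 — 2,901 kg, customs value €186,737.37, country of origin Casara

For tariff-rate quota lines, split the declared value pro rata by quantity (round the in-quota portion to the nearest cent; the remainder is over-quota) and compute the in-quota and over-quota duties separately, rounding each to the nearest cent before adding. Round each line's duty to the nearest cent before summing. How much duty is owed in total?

Line 1 (K-580, Ulland, 5,807 kg, €1,386,072.83):
Code K-580 is under a tariff-rate quota (threshold 3,213 kg). In-quota: 3,213 kg at 9.5%; over-quota: 2,594 kg at 36%.
Pro-rata value split: in-quota = €1,386,072.83 × 3,213/5,807 = €766,910.97; over-quota = €1,386,072.83 − €766,910.97 = €619,161.86.
In-quota duty = €766,910.97 × 9.5% = €72,856.54. Over-quota duty = €619,161.86 × 36% = €222,898.27.
Line duty = €72,856.54 + €222,898.27 = €295,754.81.
Line 2 (H-472, Casara, 34 units, €2,971.94):
Base rate for H-472 is €7.48/unit.
Origin Casara qualifies under the Zoray–Casara agreement and H-472 is covered: preferential rate Free applies instead.
The additional-duty order on H-472 targets Ulesta, not Casara; it does not apply.
Duty = €2,971.94 × 0% = €0.00.
Line 3 (K-239, Ulesta, 3,586 units, €132,430.98):
Base rate for K-239 is 28.5%.
Additional duty on K-239 from Ulesta: +68.7%. Applied ad valorem rate: 28.5% + 68.7% = 97.2%.
Duty = €132,430.98 × 97.2% = €128,722.91.
Line 4 (U-834, Casara, 2,901 kg, €186,737.37):
Base rate for U-834 is 33%.
Origin Casara is the FTA partner but U-834 is not on the preference list; base rate stands.
Duty = €186,737.37 × 33% = €61,623.33.
Total = €295,754.81 + €0.00 + €128,722.91 + €61,623.33 = €486,101.05.

€486,101.05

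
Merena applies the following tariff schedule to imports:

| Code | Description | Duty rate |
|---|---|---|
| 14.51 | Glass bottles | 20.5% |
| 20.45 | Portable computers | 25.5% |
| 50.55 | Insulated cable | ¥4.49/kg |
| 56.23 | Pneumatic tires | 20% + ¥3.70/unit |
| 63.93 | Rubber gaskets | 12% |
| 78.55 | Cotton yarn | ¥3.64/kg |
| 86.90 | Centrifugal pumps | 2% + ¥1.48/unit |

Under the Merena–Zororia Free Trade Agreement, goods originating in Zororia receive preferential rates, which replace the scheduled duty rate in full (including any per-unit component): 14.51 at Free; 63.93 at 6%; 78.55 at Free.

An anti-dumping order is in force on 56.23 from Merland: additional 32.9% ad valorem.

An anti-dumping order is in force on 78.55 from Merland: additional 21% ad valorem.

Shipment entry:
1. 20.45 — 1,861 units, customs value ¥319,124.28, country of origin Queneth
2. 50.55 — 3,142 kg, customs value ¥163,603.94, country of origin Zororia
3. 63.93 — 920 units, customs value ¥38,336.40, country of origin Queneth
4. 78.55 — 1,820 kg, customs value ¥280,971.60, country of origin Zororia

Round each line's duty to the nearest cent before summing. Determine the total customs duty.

¥100,084.64

Line 1 (20.45, Queneth, 1,861 units, ¥319,124.28):
Base rate for 20.45 is 25.5%.
Duty = ¥319,124.28 × 25.5% = ¥81,376.69.
Line 2 (50.55, Zororia, 3,142 kg, ¥163,603.94):
Base rate for 50.55 is ¥4.49/kg.
Origin Zororia is the FTA partner but 50.55 is not on the preference list; base rate stands.
Duty = 3,142 × ¥4.49 = ¥14,107.58.
Line 3 (63.93, Queneth, 920 units, ¥38,336.40):
Base rate for 63.93 is 12%.
63.93 has an FTA preferential rate, but origin Queneth is not Zororia; base rate stands.
Duty = ¥38,336.40 × 12% = ¥4,600.37.
Line 4 (78.55, Zororia, 1,820 kg, ¥280,971.60):
Base rate for 78.55 is ¥3.64/kg.
Origin Zororia qualifies under the Merena–Zororia agreement and 78.55 is covered: preferential rate Free applies instead.
The additional-duty order on 78.55 targets Merland, not Zororia; it does not apply.
Duty = ¥280,971.60 × 0% = ¥0.00.
Total = ¥81,376.69 + ¥14,107.58 + ¥4,600.37 + ¥0.00 = ¥100,084.64.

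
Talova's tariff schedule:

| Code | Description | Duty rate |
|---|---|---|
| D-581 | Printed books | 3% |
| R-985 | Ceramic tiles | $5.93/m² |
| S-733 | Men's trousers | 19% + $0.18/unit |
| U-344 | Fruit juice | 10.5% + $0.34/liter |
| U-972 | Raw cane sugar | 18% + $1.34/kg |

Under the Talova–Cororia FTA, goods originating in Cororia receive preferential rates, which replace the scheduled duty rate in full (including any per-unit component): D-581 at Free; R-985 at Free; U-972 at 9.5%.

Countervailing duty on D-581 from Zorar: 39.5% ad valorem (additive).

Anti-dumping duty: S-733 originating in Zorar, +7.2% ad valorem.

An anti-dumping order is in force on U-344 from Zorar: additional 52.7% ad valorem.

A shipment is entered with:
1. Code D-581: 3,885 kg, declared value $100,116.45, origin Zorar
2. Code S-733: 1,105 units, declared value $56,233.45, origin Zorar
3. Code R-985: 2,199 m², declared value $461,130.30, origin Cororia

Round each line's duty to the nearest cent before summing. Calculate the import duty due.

$57,481.55

Line 1 (D-581, Zorar, 3,885 kg, $100,116.45):
Base rate for D-581 is 3%.
D-581 has an FTA preferential rate, but origin Zorar is not Cororia; base rate stands.
Additional duty on D-581 from Zorar: +39.5%. Applied ad valorem rate: 3% + 39.5% = 42.5%.
Duty = $100,116.45 × 42.5% = $42,549.49.
Line 2 (S-733, Zorar, 1,105 units, $56,233.45):
Base rate for S-733 is 19% + $0.18/unit.
Additional duty on S-733 from Zorar: +7.2%. Applied ad valorem rate: 19% + 7.2% = 26.2%.
Duty = $56,233.45 × 26.2% + 1,105 × $0.18 = $14,932.06.
Line 3 (R-985, Cororia, 2,199 m², $461,130.30):
Base rate for R-985 is $5.93/m².
Origin Cororia qualifies under the Talova–Cororia agreement and R-985 is covered: preferential rate Free applies instead.
Duty = $461,130.30 × 0% = $0.00.
Total = $42,549.49 + $14,932.06 + $0.00 = $57,481.55.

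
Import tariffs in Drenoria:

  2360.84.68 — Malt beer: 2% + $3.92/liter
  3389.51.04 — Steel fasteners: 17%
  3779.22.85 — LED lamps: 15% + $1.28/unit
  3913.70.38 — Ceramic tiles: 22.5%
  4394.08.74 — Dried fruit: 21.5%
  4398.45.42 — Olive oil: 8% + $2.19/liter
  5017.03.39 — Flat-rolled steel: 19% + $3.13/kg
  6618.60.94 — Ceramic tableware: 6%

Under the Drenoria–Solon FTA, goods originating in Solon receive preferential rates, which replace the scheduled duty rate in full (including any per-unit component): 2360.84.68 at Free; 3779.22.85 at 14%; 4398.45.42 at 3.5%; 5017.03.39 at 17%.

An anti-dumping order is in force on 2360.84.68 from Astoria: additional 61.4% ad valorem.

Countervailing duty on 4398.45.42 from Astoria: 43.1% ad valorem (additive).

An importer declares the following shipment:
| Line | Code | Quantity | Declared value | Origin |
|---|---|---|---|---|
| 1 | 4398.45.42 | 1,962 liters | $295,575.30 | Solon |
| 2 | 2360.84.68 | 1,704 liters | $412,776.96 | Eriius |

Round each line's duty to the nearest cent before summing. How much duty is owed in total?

$25,280.36

Line 1 (4398.45.42, Solon, 1,962 liters, $295,575.30):
Base rate for 4398.45.42 is 8% + $2.19/liter.
Origin Solon qualifies under the Drenoria–Solon agreement and 4398.45.42 is covered: preferential rate 3.5% applies instead.
The additional-duty order on 4398.45.42 targets Astoria, not Solon; it does not apply.
Duty = $295,575.30 × 3.5% = $10,345.14.
Line 2 (2360.84.68, Eriius, 1,704 liters, $412,776.96):
Base rate for 2360.84.68 is 2% + $3.92/liter.
2360.84.68 has an FTA preferential rate, but origin Eriius is not Solon; base rate stands.
The additional-duty order on 2360.84.68 targets Astoria, not Eriius; it does not apply.
Duty = $412,776.96 × 2% + 1,704 × $3.92 = $14,935.22.
Total = $10,345.14 + $14,935.22 = $25,280.36.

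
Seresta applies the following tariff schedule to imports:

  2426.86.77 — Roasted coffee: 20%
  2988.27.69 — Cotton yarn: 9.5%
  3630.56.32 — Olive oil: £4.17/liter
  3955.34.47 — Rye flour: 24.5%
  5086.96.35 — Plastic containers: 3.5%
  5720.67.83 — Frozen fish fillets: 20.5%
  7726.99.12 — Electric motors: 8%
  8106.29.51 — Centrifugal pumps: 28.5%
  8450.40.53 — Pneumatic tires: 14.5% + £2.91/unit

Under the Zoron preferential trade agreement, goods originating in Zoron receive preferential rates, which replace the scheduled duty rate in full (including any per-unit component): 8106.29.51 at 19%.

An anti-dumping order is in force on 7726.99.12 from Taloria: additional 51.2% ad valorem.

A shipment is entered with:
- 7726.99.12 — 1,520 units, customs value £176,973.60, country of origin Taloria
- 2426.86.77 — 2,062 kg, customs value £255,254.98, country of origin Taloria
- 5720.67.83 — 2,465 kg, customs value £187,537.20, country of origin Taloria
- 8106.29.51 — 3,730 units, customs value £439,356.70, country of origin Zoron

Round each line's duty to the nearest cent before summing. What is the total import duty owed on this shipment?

Line 1 (7726.99.12, Taloria, 1,520 units, £176,973.60):
Base rate for 7726.99.12 is 8%.
Additional duty on 7726.99.12 from Taloria: +51.2%. Applied ad valorem rate: 8% + 51.2% = 59.2%.
Duty = £176,973.60 × 59.2% = £104,768.37.
Line 2 (2426.86.77, Taloria, 2,062 kg, £255,254.98):
Base rate for 2426.86.77 is 20%.
Duty = £255,254.98 × 20% = £51,051.00.
Line 3 (5720.67.83, Taloria, 2,465 kg, £187,537.20):
Base rate for 5720.67.83 is 20.5%.
Duty = £187,537.20 × 20.5% = £38,445.13.
Line 4 (8106.29.51, Zoron, 3,730 units, £439,356.70):
Base rate for 8106.29.51 is 28.5%.
Origin Zoron qualifies under the Seresta–Zoron agreement and 8106.29.51 is covered: preferential rate 19% applies instead.
Duty = £439,356.70 × 19% = £83,477.77.
Total = £104,768.37 + £51,051.00 + £38,445.13 + £83,477.77 = £277,742.27.

£277,742.27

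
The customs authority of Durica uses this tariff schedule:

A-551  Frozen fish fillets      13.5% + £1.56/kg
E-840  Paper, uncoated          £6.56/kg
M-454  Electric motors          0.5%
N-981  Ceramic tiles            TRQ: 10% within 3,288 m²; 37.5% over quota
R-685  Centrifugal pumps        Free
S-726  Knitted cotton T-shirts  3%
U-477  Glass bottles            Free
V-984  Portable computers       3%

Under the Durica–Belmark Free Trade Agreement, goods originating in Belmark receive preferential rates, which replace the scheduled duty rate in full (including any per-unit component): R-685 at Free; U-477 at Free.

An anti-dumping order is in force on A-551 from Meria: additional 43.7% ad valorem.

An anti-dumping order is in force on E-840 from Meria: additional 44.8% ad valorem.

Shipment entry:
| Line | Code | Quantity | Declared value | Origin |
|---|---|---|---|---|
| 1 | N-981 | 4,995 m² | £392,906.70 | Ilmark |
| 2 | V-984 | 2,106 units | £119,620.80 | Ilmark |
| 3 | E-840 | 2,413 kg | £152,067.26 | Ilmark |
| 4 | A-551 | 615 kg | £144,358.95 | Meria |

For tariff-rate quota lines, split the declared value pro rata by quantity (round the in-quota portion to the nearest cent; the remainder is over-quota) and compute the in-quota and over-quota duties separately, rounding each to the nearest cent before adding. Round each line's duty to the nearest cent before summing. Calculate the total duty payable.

Line 1 (N-981, Ilmark, 4,995 m², £392,906.70):
Code N-981 is under a tariff-rate quota (threshold 3,288 m²). In-quota: 3,288 m² at 10%; over-quota: 1,707 m² at 37.5%.
Pro-rata value split: in-quota = £392,906.70 × 3,288/4,995 = £258,634.08; over-quota = £392,906.70 − £258,634.08 = £134,272.62.
In-quota duty = £258,634.08 × 10% = £25,863.41. Over-quota duty = £134,272.62 × 37.5% = £50,352.23.
Line duty = £25,863.41 + £50,352.23 = £76,215.64.
Line 2 (V-984, Ilmark, 2,106 units, £119,620.80):
Base rate for V-984 is 3%.
Duty = £119,620.80 × 3% = £3,588.62.
Line 3 (E-840, Ilmark, 2,413 kg, £152,067.26):
Base rate for E-840 is £6.56/kg.
The additional-duty order on E-840 targets Meria, not Ilmark; it does not apply.
Duty = 2,413 × £6.56 = £15,829.28.
Line 4 (A-551, Meria, 615 kg, £144,358.95):
Base rate for A-551 is 13.5% + £1.56/kg.
Additional duty on A-551 from Meria: +43.7%. Applied ad valorem rate: 13.5% + 43.7% = 57.2%.
Duty = £144,358.95 × 57.2% + 615 × £1.56 = £83,532.72.
Total = £76,215.64 + £3,588.62 + £15,829.28 + £83,532.72 = £179,166.26.

£179,166.26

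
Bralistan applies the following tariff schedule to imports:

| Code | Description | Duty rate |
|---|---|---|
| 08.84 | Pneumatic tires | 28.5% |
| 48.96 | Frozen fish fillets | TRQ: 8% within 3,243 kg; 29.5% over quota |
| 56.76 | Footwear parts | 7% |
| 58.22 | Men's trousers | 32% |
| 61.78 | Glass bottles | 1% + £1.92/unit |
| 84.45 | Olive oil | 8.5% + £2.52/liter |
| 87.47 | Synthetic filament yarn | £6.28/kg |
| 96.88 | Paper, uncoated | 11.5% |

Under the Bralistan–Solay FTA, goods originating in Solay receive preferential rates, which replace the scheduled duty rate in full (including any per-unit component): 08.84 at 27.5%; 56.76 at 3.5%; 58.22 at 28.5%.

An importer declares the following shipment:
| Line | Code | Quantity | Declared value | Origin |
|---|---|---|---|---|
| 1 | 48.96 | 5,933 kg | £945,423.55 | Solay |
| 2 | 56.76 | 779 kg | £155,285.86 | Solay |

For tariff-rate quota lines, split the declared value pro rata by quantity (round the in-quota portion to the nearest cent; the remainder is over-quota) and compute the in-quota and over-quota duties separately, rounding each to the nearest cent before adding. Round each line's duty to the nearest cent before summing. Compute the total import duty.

£173,228.96

Line 1 (48.96, Solay, 5,933 kg, £945,423.55):
Code 48.96 is under a tariff-rate quota (threshold 3,243 kg). In-quota: 3,243 kg at 8%; over-quota: 2,690 kg at 29.5%.
Pro-rata value split: in-quota = £945,423.55 × 3,243/5,933 = £516,772.05; over-quota = £945,423.55 − £516,772.05 = £428,651.50.
In-quota duty = £516,772.05 × 8% = £41,341.76. Over-quota duty = £428,651.50 × 29.5% = £126,452.19.
Line duty = £41,341.76 + £126,452.19 = £167,793.95.
Line 2 (56.76, Solay, 779 kg, £155,285.86):
Base rate for 56.76 is 7%.
Origin Solay qualifies under the Bralistan–Solay agreement and 56.76 is covered: preferential rate 3.5% applies instead.
Duty = £155,285.86 × 3.5% = £5,435.01.
Total = £167,793.95 + £5,435.01 = £173,228.96.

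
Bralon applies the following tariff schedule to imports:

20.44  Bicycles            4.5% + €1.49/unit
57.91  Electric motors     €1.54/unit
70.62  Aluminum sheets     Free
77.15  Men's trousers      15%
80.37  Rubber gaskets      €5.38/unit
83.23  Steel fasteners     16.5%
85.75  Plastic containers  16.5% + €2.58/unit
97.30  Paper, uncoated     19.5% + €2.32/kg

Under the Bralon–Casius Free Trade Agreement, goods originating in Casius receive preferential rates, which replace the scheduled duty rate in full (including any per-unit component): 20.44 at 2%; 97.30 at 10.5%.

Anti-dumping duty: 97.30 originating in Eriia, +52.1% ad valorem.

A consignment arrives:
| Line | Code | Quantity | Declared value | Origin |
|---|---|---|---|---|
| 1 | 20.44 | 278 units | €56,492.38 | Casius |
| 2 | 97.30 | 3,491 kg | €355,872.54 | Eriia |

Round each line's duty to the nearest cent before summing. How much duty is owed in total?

€264,033.71

Line 1 (20.44, Casius, 278 units, €56,492.38):
Base rate for 20.44 is 4.5% + €1.49/unit.
Origin Casius qualifies under the Bralon–Casius agreement and 20.44 is covered: preferential rate 2% applies instead.
Duty = €56,492.38 × 2% = €1,129.85.
Line 2 (97.30, Eriia, 3,491 kg, €355,872.54):
Base rate for 97.30 is 19.5% + €2.32/kg.
97.30 has an FTA preferential rate, but origin Eriia is not Casius; base rate stands.
Additional duty on 97.30 from Eriia: +52.1%. Applied ad valorem rate: 19.5% + 52.1% = 71.6%.
Duty = €355,872.54 × 71.6% + 3,491 × €2.32 = €262,903.86.
Total = €1,129.85 + €262,903.86 = €264,033.71.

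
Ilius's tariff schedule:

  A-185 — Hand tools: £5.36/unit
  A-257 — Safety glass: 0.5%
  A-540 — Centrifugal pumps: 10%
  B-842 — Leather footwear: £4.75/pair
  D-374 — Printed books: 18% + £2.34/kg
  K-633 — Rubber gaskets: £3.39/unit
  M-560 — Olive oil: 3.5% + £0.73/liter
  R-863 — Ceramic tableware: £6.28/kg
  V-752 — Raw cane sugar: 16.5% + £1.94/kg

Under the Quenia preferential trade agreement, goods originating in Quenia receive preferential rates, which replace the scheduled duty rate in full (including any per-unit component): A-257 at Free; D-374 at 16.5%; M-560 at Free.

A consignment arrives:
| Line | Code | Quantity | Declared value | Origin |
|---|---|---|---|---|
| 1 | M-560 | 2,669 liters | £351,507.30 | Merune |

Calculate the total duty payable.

£14,251.13

Line 1 (M-560, Merune, 2,669 liters, £351,507.30):
Base rate for M-560 is 3.5% + £0.73/liter.
M-560 has an FTA preferential rate, but origin Merune is not Quenia; base rate stands.
Duty = £351,507.30 × 3.5% + 2,669 × £0.73 = £14,251.13.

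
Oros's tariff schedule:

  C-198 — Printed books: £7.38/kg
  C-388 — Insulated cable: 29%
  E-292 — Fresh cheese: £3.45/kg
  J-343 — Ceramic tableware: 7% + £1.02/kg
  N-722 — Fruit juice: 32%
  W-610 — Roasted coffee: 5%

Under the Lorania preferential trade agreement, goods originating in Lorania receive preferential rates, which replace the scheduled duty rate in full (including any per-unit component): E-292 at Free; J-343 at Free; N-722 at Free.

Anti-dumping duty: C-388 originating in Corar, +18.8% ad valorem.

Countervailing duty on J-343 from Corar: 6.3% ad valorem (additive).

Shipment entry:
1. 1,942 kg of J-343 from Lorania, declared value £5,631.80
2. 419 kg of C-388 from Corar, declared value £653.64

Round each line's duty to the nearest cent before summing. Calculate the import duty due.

Line 1 (J-343, Lorania, 1,942 kg, £5,631.80):
Base rate for J-343 is 7% + £1.02/kg.
Origin Lorania qualifies under the Oros–Lorania agreement and J-343 is covered: preferential rate Free applies instead.
The additional-duty order on J-343 targets Corar, not Lorania; it does not apply.
Duty = £5,631.80 × 0% = £0.00.
Line 2 (C-388, Corar, 419 kg, £653.64):
Base rate for C-388 is 29%.
Additional duty on C-388 from Corar: +18.8%. Applied ad valorem rate: 29% + 18.8% = 47.8%.
Duty = £653.64 × 47.8% = £312.44.
Total = £0.00 + £312.44 = £312.44.

£312.44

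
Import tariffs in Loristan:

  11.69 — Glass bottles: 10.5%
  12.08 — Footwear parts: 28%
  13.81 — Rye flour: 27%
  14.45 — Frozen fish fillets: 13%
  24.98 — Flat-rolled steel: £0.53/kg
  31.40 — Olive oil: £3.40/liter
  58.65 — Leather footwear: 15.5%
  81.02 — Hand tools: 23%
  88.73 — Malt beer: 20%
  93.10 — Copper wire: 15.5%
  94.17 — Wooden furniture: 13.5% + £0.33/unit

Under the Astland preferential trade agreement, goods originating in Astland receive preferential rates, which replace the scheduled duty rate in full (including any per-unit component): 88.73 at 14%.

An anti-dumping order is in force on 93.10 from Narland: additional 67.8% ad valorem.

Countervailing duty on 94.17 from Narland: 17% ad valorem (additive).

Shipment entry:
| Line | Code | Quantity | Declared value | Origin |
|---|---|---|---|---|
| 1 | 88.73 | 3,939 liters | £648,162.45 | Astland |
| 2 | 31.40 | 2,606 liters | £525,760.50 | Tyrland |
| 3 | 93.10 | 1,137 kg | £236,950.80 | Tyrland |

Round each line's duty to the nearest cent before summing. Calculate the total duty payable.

Line 1 (88.73, Astland, 3,939 liters, £648,162.45):
Base rate for 88.73 is 20%.
Origin Astland qualifies under the Loristan–Astland agreement and 88.73 is covered: preferential rate 14% applies instead.
Duty = £648,162.45 × 14% = £90,742.74.
Line 2 (31.40, Tyrland, 2,606 liters, £525,760.50):
Base rate for 31.40 is £3.40/liter.
Duty = 2,606 × £3.40 = £8,860.40.
Line 3 (93.10, Tyrland, 1,137 kg, £236,950.80):
Base rate for 93.10 is 15.5%.
The additional-duty order on 93.10 targets Narland, not Tyrland; it does not apply.
Duty = £236,950.80 × 15.5% = £36,727.37.
Total = £90,742.74 + £8,860.40 + £36,727.37 = £136,330.51.

£136,330.51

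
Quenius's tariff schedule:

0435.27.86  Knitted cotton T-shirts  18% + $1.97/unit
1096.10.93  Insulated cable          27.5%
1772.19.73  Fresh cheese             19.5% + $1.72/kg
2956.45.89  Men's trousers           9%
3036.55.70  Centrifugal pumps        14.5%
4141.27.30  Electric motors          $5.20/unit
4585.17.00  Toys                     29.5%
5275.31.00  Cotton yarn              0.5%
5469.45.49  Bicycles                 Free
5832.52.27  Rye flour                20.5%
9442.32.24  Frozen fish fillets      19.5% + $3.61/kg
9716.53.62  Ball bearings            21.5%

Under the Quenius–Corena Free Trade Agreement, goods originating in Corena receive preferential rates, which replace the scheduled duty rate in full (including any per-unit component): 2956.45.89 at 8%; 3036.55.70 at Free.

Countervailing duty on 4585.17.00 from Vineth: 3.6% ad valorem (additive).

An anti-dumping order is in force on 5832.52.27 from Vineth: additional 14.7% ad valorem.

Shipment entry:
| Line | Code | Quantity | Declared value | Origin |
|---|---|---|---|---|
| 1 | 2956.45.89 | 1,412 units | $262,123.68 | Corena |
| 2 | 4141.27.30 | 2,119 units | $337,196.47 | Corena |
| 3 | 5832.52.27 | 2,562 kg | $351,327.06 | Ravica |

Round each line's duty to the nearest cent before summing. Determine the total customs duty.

$104,010.74

Line 1 (2956.45.89, Corena, 1,412 units, $262,123.68):
Base rate for 2956.45.89 is 9%.
Origin Corena qualifies under the Quenius–Corena agreement and 2956.45.89 is covered: preferential rate 8% applies instead.
Duty = $262,123.68 × 8% = $20,969.89.
Line 2 (4141.27.30, Corena, 2,119 units, $337,196.47):
Base rate for 4141.27.30 is $5.20/unit.
Origin Corena is the FTA partner but 4141.27.30 is not on the preference list; base rate stands.
Duty = 2,119 × $5.20 = $11,018.80.
Line 3 (5832.52.27, Ravica, 2,562 kg, $351,327.06):
Base rate for 5832.52.27 is 20.5%.
The additional-duty order on 5832.52.27 targets Vineth, not Ravica; it does not apply.
Duty = $351,327.06 × 20.5% = $72,022.05.
Total = $20,969.89 + $11,018.80 + $72,022.05 = $104,010.74.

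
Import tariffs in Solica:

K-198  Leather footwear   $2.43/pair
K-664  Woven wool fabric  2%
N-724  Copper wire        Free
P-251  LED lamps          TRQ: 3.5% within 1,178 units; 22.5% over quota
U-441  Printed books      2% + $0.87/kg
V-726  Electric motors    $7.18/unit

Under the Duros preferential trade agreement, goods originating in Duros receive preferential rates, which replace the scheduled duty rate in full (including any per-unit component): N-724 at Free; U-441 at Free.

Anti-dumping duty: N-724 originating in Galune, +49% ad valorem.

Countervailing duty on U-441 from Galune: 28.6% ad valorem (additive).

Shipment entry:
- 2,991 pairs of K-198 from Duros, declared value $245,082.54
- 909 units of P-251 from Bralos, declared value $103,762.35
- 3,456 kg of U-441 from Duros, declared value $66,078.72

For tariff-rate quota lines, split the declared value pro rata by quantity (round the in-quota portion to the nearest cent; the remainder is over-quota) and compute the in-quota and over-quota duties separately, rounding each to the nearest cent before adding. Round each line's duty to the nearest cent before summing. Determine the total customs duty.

Line 1 (K-198, Duros, 2,991 pairs, $245,082.54):
Base rate for K-198 is $2.43/pair.
Origin Duros is the FTA partner but K-198 is not on the preference list; base rate stands.
Duty = 2,991 × $2.43 = $7,268.13.
Line 2 (P-251, Bralos, 909 units, $103,762.35):
Code P-251 is under a tariff-rate quota (threshold 1,178 units). Quantity 909 units is within the quota, so the in-quota rate 3.5% applies to the full value.
Duty = $103,762.35 × 3.5% = $3,631.68.
Line 3 (U-441, Duros, 3,456 kg, $66,078.72):
Base rate for U-441 is 2% + $0.87/kg.
Origin Duros qualifies under the Solica–Duros agreement and U-441 is covered: preferential rate Free applies instead.
The additional-duty order on U-441 targets Galune, not Duros; it does not apply.
Duty = $66,078.72 × 0% = $0.00.
Total = $7,268.13 + $3,631.68 + $0.00 = $10,899.81.

$10,899.81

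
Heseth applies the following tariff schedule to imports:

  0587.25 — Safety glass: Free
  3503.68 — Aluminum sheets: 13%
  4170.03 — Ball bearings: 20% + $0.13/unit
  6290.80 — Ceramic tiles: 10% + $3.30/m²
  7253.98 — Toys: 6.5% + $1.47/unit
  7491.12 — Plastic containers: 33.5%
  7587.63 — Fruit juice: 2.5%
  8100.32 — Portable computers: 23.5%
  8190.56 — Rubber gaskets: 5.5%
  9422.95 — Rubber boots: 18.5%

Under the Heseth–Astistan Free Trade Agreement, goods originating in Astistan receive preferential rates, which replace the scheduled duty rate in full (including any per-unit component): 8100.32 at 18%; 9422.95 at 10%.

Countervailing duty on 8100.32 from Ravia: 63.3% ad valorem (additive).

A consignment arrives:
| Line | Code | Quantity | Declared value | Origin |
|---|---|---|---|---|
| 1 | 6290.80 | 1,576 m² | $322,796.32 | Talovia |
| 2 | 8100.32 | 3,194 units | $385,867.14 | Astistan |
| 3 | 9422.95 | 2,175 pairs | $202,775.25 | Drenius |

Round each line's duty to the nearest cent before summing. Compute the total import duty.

Line 1 (6290.80, Talovia, 1,576 m², $322,796.32):
Base rate for 6290.80 is 10% + $3.30/m².
Duty = $322,796.32 × 10% + 1,576 × $3.30 = $37,480.43.
Line 2 (8100.32, Astistan, 3,194 units, $385,867.14):
Base rate for 8100.32 is 23.5%.
Origin Astistan qualifies under the Heseth–Astistan agreement and 8100.32 is covered: preferential rate 18% applies instead.
The additional-duty order on 8100.32 targets Ravia, not Astistan; it does not apply.
Duty = $385,867.14 × 18% = $69,456.09.
Line 3 (9422.95, Drenius, 2,175 pairs, $202,775.25):
Base rate for 9422.95 is 18.5%.
9422.95 has an FTA preferential rate, but origin Drenius is not Astistan; base rate stands.
Duty = $202,775.25 × 18.5% = $37,513.42.
Total = $37,480.43 + $69,456.09 + $37,513.42 = $144,449.94.

$144,449.94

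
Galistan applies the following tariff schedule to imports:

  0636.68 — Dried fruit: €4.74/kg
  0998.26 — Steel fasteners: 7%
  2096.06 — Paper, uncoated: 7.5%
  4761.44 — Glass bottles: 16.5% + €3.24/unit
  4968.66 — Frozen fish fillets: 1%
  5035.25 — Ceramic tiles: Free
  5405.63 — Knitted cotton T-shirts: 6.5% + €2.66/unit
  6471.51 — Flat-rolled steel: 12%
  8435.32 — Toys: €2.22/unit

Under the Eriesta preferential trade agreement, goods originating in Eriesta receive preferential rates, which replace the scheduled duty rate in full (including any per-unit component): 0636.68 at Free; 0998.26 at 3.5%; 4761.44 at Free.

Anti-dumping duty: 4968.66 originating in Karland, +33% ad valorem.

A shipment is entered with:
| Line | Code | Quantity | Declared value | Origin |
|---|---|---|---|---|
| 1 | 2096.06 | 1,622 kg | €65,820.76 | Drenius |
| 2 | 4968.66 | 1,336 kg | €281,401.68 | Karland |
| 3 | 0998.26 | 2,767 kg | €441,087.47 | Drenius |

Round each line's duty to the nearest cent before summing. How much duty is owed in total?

Line 1 (2096.06, Drenius, 1,622 kg, €65,820.76):
Base rate for 2096.06 is 7.5%.
Duty = €65,820.76 × 7.5% = €4,936.56.
Line 2 (4968.66, Karland, 1,336 kg, €281,401.68):
Base rate for 4968.66 is 1%.
Additional duty on 4968.66 from Karland: +33%. Applied ad valorem rate: 1% + 33% = 34%.
Duty = €281,401.68 × 34% = €95,676.57.
Line 3 (0998.26, Drenius, 2,767 kg, €441,087.47):
Base rate for 0998.26 is 7%.
0998.26 has an FTA preferential rate, but origin Drenius is not Eriesta; base rate stands.
Duty = €441,087.47 × 7% = €30,876.12.
Total = €4,936.56 + €95,676.57 + €30,876.12 = €131,489.25.

€131,489.25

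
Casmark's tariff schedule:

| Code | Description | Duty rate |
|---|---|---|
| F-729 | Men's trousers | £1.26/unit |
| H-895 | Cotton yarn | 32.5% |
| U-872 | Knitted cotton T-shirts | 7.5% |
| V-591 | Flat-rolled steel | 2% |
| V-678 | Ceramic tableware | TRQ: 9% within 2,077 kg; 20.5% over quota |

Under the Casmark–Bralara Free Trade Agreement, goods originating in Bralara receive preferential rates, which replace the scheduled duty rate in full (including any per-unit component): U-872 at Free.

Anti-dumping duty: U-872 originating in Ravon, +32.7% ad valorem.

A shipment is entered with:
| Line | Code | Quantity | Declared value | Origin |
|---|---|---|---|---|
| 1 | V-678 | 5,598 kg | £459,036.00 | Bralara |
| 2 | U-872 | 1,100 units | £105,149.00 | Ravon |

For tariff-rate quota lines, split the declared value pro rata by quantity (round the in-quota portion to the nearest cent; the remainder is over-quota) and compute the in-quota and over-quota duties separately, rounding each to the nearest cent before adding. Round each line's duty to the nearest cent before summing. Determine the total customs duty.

Line 1 (V-678, Bralara, 5,598 kg, £459,036.00):
Code V-678 is under a tariff-rate quota (threshold 2,077 kg). In-quota: 2,077 kg at 9%; over-quota: 3,521 kg at 20.5%.
Pro-rata value split: in-quota = £459,036.00 × 2,077/5,598 = £170,314.00; over-quota = £459,036.00 − £170,314.00 = £288,722.00.
In-quota duty = £170,314.00 × 9% = £15,328.26. Over-quota duty = £288,722.00 × 20.5% = £59,188.01.
Line duty = £15,328.26 + £59,188.01 = £74,516.27.
Line 2 (U-872, Ravon, 1,100 units, £105,149.00):
Base rate for U-872 is 7.5%.
U-872 has an FTA preferential rate, but origin Ravon is not Bralara; base rate stands.
Additional duty on U-872 from Ravon: +32.7%. Applied ad valorem rate: 7.5% + 32.7% = 40.2%.
Duty = £105,149.00 × 40.2% = £42,269.90.
Total = £74,516.27 + £42,269.90 = £116,786.17.

£116,786.17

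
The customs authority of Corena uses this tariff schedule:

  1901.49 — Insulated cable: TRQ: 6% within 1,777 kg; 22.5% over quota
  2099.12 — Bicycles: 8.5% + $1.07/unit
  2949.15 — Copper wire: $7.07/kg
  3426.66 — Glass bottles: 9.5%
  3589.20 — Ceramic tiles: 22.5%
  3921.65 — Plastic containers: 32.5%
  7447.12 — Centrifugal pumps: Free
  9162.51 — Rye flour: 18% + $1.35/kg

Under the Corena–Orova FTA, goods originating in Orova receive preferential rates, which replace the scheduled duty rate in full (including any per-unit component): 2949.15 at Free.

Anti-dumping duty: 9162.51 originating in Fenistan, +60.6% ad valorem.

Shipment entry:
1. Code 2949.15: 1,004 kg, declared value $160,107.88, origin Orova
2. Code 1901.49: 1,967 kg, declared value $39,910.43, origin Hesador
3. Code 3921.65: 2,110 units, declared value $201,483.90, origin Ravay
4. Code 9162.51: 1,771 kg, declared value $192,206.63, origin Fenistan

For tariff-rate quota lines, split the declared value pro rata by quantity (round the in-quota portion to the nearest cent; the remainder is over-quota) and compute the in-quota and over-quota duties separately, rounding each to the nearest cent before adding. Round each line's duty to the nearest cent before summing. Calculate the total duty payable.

$221,978.25

Line 1 (2949.15, Orova, 1,004 kg, $160,107.88):
Base rate for 2949.15 is $7.07/kg.
Origin Orova qualifies under the Corena–Orova agreement and 2949.15 is covered: preferential rate Free applies instead.
Duty = $160,107.88 × 0% = $0.00.
Line 2 (1901.49, Hesador, 1,967 kg, $39,910.43):
Code 1901.49 is under a tariff-rate quota (threshold 1,777 kg). In-quota: 1,777 kg at 6%; over-quota: 190 kg at 22.5%.
Pro-rata value split: in-quota = $39,910.43 × 1,777/1,967 = $36,055.33; over-quota = $39,910.43 − $36,055.33 = $3,855.10.
In-quota duty = $36,055.33 × 6% = $2,163.32. Over-quota duty = $3,855.10 × 22.5% = $867.40.
Line duty = $2,163.32 + $867.40 = $3,030.72.
Line 3 (3921.65, Ravay, 2,110 units, $201,483.90):
Base rate for 3921.65 is 32.5%.
Duty = $201,483.90 × 32.5% = $65,482.27.
Line 4 (9162.51, Fenistan, 1,771 kg, $192,206.63):
Base rate for 9162.51 is 18% + $1.35/kg.
Additional duty on 9162.51 from Fenistan: +60.6%. Applied ad valorem rate: 18% + 60.6% = 78.6%.
Duty = $192,206.63 × 78.6% + 1,771 × $1.35 = $153,465.26.
Total = $0.00 + $3,030.72 + $65,482.27 + $153,465.26 = $221,978.25.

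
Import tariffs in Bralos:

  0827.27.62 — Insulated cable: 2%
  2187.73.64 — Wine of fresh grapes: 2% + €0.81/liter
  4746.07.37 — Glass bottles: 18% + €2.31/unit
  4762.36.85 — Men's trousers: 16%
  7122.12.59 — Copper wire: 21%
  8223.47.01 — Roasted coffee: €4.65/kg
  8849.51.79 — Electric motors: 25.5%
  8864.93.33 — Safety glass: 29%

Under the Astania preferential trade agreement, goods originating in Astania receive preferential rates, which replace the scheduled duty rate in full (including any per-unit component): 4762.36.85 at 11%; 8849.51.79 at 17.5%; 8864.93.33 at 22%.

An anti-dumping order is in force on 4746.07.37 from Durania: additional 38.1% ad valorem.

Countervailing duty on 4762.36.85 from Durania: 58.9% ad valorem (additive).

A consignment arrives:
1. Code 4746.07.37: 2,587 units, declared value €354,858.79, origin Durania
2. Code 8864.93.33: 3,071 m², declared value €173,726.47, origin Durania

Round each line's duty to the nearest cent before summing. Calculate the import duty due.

€255,432.43

Line 1 (4746.07.37, Durania, 2,587 units, €354,858.79):
Base rate for 4746.07.37 is 18% + €2.31/unit.
Additional duty on 4746.07.37 from Durania: +38.1%. Applied ad valorem rate: 18% + 38.1% = 56.1%.
Duty = €354,858.79 × 56.1% + 2,587 × €2.31 = €205,051.75.
Line 2 (8864.93.33, Durania, 3,071 m², €173,726.47):
Base rate for 8864.93.33 is 29%.
8864.93.33 has an FTA preferential rate, but origin Durania is not Astania; base rate stands.
Duty = €173,726.47 × 29% = €50,380.68.
Total = €205,051.75 + €50,380.68 = €255,432.43.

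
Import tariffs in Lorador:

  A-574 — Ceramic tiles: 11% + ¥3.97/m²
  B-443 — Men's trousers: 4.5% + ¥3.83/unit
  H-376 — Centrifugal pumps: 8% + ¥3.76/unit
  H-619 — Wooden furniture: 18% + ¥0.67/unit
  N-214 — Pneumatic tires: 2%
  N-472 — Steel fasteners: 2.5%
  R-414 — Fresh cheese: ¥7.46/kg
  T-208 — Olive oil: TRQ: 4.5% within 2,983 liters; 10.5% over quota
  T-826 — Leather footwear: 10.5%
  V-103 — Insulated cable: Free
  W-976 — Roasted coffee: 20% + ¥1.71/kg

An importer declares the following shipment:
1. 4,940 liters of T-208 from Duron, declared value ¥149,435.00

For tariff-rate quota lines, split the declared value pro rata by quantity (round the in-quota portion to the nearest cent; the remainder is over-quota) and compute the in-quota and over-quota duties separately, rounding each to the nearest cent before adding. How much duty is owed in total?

Line 1 (T-208, Duron, 4,940 liters, ¥149,435.00):
Code T-208 is under a tariff-rate quota (threshold 2,983 liters). In-quota: 2,983 liters at 4.5%; over-quota: 1,957 liters at 10.5%.
Pro-rata value split: in-quota = ¥149,435.00 × 2,983/4,940 = ¥90,235.75; over-quota = ¥149,435.00 − ¥90,235.75 = ¥59,199.25.
In-quota duty = ¥90,235.75 × 4.5% = ¥4,060.61. Over-quota duty = ¥59,199.25 × 10.5% = ¥6,215.92.
Line duty = ¥4,060.61 + ¥6,215.92 = ¥10,276.53.

¥10,276.53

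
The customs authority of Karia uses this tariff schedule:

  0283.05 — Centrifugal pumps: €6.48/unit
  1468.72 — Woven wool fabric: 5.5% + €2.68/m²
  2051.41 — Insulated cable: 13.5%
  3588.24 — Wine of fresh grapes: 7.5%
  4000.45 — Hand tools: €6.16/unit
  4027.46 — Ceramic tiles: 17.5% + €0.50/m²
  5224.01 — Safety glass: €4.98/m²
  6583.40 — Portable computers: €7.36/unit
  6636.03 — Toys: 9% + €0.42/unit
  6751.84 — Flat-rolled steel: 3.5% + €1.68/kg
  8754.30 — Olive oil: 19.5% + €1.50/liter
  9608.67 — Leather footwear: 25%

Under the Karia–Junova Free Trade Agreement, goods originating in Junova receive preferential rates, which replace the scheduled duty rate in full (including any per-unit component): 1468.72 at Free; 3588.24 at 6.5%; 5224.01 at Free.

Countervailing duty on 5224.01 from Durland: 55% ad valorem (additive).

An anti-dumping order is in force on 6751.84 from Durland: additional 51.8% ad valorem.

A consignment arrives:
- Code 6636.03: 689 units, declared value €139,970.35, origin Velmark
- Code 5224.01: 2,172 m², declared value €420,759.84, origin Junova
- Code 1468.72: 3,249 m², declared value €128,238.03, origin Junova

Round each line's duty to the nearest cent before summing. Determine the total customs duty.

€12,886.71

Line 1 (6636.03, Velmark, 689 units, €139,970.35):
Base rate for 6636.03 is 9% + €0.42/unit.
Duty = €139,970.35 × 9% + 689 × €0.42 = €12,886.71.
Line 2 (5224.01, Junova, 2,172 m², €420,759.84):
Base rate for 5224.01 is €4.98/m².
Origin Junova qualifies under the Karia–Junova agreement and 5224.01 is covered: preferential rate Free applies instead.
The additional-duty order on 5224.01 targets Durland, not Junova; it does not apply.
Duty = €420,759.84 × 0% = €0.00.
Line 3 (1468.72, Junova, 3,249 m², €128,238.03):
Base rate for 1468.72 is 5.5% + €2.68/m².
Origin Junova qualifies under the Karia–Junova agreement and 1468.72 is covered: preferential rate Free applies instead.
Duty = €128,238.03 × 0% = €0.00.
Total = €12,886.71 + €0.00 + €0.00 = €12,886.71.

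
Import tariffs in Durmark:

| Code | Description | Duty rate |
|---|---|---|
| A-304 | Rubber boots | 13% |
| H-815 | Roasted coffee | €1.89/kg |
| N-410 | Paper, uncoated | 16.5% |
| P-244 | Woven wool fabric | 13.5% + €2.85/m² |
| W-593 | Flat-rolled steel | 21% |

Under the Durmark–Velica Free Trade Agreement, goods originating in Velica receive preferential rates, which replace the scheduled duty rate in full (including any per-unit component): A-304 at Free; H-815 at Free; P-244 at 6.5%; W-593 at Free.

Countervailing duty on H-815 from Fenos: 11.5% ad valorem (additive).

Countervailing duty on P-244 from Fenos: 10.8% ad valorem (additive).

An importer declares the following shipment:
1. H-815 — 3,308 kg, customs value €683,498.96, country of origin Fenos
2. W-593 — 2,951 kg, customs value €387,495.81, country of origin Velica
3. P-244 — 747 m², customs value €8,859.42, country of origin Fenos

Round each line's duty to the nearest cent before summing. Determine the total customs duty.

€89,136.29

Line 1 (H-815, Fenos, 3,308 kg, €683,498.96):
Base rate for H-815 is €1.89/kg.
H-815 has an FTA preferential rate, but origin Fenos is not Velica; base rate stands.
Additional duty on H-815 from Fenos: +11.5% ad valorem. Applied ad valorem rate = 11.5%.
Duty = €683,498.96 × 11.5% + 3,308 × €1.89 = €84,854.50.
Line 2 (W-593, Velica, 2,951 kg, €387,495.81):
Base rate for W-593 is 21%.
Origin Velica qualifies under the Durmark–Velica agreement and W-593 is covered: preferential rate Free applies instead.
Duty = €387,495.81 × 0% = €0.00.
Line 3 (P-244, Fenos, 747 m², €8,859.42):
Base rate for P-244 is 13.5% + €2.85/m².
P-244 has an FTA preferential rate, but origin Fenos is not Velica; base rate stands.
Additional duty on P-244 from Fenos: +10.8%. Applied ad valorem rate: 13.5% + 10.8% = 24.3%.
Duty = €8,859.42 × 24.3% + 747 × €2.85 = €4,281.79.
Total = €84,854.50 + €0.00 + €4,281.79 = €89,136.29.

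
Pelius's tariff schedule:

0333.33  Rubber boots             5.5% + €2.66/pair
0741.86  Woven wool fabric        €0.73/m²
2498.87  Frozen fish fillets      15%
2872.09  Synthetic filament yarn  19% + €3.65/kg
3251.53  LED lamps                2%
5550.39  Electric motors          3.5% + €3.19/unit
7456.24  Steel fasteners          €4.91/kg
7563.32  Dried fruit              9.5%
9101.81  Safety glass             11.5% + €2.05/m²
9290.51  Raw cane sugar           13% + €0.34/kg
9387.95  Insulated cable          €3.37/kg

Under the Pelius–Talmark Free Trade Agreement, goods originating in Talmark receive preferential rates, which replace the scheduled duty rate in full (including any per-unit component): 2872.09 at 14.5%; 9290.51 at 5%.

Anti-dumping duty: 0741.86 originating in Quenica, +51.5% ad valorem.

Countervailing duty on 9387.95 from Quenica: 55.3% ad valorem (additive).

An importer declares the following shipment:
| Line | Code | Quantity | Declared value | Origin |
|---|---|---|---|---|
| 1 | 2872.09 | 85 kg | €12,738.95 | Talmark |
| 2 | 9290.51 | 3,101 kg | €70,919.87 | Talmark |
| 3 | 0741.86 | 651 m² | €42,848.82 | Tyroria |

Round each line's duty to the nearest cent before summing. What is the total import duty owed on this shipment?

Line 1 (2872.09, Talmark, 85 kg, €12,738.95):
Base rate for 2872.09 is 19% + €3.65/kg.
Origin Talmark qualifies under the Pelius–Talmark agreement and 2872.09 is covered: preferential rate 14.5% applies instead.
Duty = €12,738.95 × 14.5% = €1,847.15.
Line 2 (9290.51, Talmark, 3,101 kg, €70,919.87):
Base rate for 9290.51 is 13% + €0.34/kg.
Origin Talmark qualifies under the Pelius–Talmark agreement and 9290.51 is covered: preferential rate 5% applies instead.
Duty = €70,919.87 × 5% = €3,545.99.
Line 3 (0741.86, Tyroria, 651 m², €42,848.82):
Base rate for 0741.86 is €0.73/m².
The additional-duty order on 0741.86 targets Quenica, not Tyroria; it does not apply.
Duty = 651 × €0.73 = €475.23.
Total = €1,847.15 + €3,545.99 + €475.23 = €5,868.37.

€5,868.37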